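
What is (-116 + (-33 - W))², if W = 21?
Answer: 28900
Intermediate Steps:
(-116 + (-33 - W))² = (-116 + (-33 - 1*21))² = (-116 + (-33 - 21))² = (-116 - 54)² = (-170)² = 28900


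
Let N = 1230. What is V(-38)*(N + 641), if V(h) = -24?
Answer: -44904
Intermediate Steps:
V(-38)*(N + 641) = -24*(1230 + 641) = -24*1871 = -44904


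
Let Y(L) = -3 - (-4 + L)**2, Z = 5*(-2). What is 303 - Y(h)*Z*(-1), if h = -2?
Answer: 693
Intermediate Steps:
Z = -10
303 - Y(h)*Z*(-1) = 303 - (-3 - (-4 - 2)**2)*(-10)*(-1) = 303 - (-3 - 1*(-6)**2)*(-10)*(-1) = 303 - (-3 - 1*36)*(-10)*(-1) = 303 - (-3 - 36)*(-10)*(-1) = 303 - (-39*(-10))*(-1) = 303 - 390*(-1) = 303 - 1*(-390) = 303 + 390 = 693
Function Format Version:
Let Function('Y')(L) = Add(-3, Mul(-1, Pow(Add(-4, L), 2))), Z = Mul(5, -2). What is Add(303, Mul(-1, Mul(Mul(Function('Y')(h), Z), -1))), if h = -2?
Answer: 693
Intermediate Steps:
Z = -10
Add(303, Mul(-1, Mul(Mul(Function('Y')(h), Z), -1))) = Add(303, Mul(-1, Mul(Mul(Add(-3, Mul(-1, Pow(Add(-4, -2), 2))), -10), -1))) = Add(303, Mul(-1, Mul(Mul(Add(-3, Mul(-1, Pow(-6, 2))), -10), -1))) = Add(303, Mul(-1, Mul(Mul(Add(-3, Mul(-1, 36)), -10), -1))) = Add(303, Mul(-1, Mul(Mul(Add(-3, -36), -10), -1))) = Add(303, Mul(-1, Mul(Mul(-39, -10), -1))) = Add(303, Mul(-1, Mul(390, -1))) = Add(303, Mul(-1, -390)) = Add(303, 390) = 693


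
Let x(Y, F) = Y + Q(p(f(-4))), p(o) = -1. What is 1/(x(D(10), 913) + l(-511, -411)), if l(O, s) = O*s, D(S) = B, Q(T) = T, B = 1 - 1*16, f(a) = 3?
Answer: 1/210005 ≈ 4.7618e-6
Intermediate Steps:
B = -15 (B = 1 - 16 = -15)
D(S) = -15
x(Y, F) = -1 + Y (x(Y, F) = Y - 1 = -1 + Y)
1/(x(D(10), 913) + l(-511, -411)) = 1/((-1 - 15) - 511*(-411)) = 1/(-16 + 210021) = 1/210005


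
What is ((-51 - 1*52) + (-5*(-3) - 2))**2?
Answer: 8100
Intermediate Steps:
((-51 - 1*52) + (-5*(-3) - 2))**2 = ((-51 - 52) + (15 - 2))**2 = (-103 + 13)**2 = (-90)**2 = 8100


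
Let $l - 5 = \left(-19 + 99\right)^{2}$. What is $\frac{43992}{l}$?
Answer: $\frac{14664}{2135} \approx 6.8684$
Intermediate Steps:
$l = 6405$ ($l = 5 + \left(-19 + 99\right)^{2} = 5 + 80^{2} = 5 + 6400 = 6405$)
$\frac{43992}{l} = \frac{43992}{6405} = 43992 \cdot \frac{1}{6405} = \frac{14664}{2135}$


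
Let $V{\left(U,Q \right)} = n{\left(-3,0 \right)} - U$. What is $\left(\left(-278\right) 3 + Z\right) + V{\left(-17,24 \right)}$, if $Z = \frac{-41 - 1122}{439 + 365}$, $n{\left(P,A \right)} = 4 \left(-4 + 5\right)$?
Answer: $- \frac{654815}{804} \approx -814.45$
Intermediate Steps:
$n{\left(P,A \right)} = 4$ ($n{\left(P,A \right)} = 4 \cdot 1 = 4$)
$Z = - \frac{1163}{804} \approx -1.4465$
$V{\left(U,Q \right)} = 4 - U$
$\left(\left(-278\right) 3 + Z\right) + V{\left(-17,24 \right)} = \left(\left(-278\right) 3 - \frac{1163}{804}\right) + \left(4 - -17\right) = \left(-834 - \frac{1163}{804}\right) + \left(4 + 17\right) = - \frac{671699}{804} + 21 = - \frac{654815}{804}$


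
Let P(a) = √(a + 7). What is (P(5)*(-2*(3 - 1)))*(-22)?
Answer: 176*√3 ≈ 304.84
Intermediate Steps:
P(a) = √(7 + a)
(P(5)*(-2*(3 - 1)))*(-22) = (√(7 + 5)*(-2*(3 - 1)))*(-22) = (√12*(-2*2))*(-22) = ((2*√3)*(-4))*(-22) = -8*√3*(-22) = 176*√3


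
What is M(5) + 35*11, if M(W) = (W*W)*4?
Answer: 485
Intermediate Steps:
M(W) = 4*W² (M(W) = W²*4 = 4*W²)
M(5) + 35*11 = 4*5² + 35*11 = 4*25 + 385 = 100 + 385 = 485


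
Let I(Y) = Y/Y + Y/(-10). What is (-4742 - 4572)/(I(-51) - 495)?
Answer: 93140/4889 ≈ 19.051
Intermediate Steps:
I(Y) = 1 - Y/10 (I(Y) = 1 + Y*(-1/10) = 1 - Y/10)
(-4742 - 4572)/(I(-51) - 495) = (-4742 - 4572)/((1 - 1/10*(-51)) - 495) = -9314/((1 + 51/10) - 495) = -9314/(61/10 - 495) = -9314/(-4889/10) = -9314*(-10/4889) = 93140/4889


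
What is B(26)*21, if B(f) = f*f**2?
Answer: 369096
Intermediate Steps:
B(f) = f**3
B(26)*21 = 26**3*21 = 17576*21 = 369096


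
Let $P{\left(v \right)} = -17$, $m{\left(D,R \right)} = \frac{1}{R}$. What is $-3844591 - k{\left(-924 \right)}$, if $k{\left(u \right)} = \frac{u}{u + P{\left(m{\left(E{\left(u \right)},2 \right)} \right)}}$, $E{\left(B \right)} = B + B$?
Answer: $- \frac{3617761055}{941} \approx -3.8446 \cdot 10^{6}$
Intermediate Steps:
$E{\left(B \right)} = 2 B$
$k{\left(u \right)} = \frac{u}{-17 + u}$ ($k{\left(u \right)} = \frac{u}{u - 17} = \frac{u}{-17 + u}$)
$-3844591 - k{\left(-924 \right)} = -3844591 - - \frac{924}{-17 - 924} = -3844591 - - \frac{924}{-941} = -3844591 - \left(-924\right) \left(- \frac{1}{941}\right) = -3844591 - \frac{924}{941} = - \frac{3617761055}{941}$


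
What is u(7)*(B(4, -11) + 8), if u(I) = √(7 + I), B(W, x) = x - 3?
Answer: -6*√14 ≈ -22.450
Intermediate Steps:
B(W, x) = -3 + x
u(7)*(B(4, -11) + 8) = √(7 + 7)*((-3 - 11) + 8) = √14*(-14 + 8) = √14*(-6) = -6*√14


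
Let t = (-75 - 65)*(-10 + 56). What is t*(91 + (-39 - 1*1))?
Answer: -328440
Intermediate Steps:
t = -6440 (t = -140*46 = -6440)
t*(91 + (-39 - 1*1)) = -6440*(91 + (-39 - 1*1)) = -6440*(91 + (-39 - 1)) = -6440*(91 - 40) = -6440*51 = -328440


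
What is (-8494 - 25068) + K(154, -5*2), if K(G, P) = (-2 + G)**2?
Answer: -10458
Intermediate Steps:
(-8494 - 25068) + K(154, -5*2) = (-8494 - 25068) + (-2 + 154)**2 = -33562 + 152**2 = -33562 + 23104 = -10458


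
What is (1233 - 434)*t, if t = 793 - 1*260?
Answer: 425867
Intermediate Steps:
t = 533 (t = 793 - 260 = 533)
(1233 - 434)*t = (1233 - 434)*533 = 799*533 = 425867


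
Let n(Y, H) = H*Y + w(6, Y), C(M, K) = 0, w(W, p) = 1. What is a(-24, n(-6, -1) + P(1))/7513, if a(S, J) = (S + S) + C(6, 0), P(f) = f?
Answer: -48/7513 ≈ -0.0063889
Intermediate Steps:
n(Y, H) = 1 + H*Y (n(Y, H) = H*Y + 1 = 1 + H*Y)
a(S, J) = 2*S (a(S, J) = (S + S) + 0 = 2*S + 0 = 2*S)
a(-24, n(-6, -1) + P(1))/7513 = (2*(-24))/7513 = -48*1/7513 = -48/7513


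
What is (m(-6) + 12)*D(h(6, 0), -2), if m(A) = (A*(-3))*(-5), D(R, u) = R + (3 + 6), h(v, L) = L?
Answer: -702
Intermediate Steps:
D(R, u) = 9 + R (D(R, u) = R + 9 = 9 + R)
m(A) = 15*A (m(A) = -3*A*(-5) = 15*A)
(m(-6) + 12)*D(h(6, 0), -2) = (15*(-6) + 12)*(9 + 0) = (-90 + 12)*9 = -78*9 = -702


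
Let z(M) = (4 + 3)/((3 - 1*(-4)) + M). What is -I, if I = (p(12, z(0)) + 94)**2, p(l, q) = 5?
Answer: -9801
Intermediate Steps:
z(M) = 7/(7 + M) (z(M) = 7/((3 + 4) + M) = 7/(7 + M))
I = 9801 (I = (5 + 94)**2 = 99**2 = 9801)
-I = -1*9801 = -9801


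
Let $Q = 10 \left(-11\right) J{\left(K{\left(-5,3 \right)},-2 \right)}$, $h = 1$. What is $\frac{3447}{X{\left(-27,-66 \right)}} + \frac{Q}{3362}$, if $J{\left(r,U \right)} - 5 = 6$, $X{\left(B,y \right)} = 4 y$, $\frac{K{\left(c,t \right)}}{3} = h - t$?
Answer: $- \frac{1984709}{147928} \approx -13.417$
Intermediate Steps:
$K{\left(c,t \right)} = 3 - 3 t$ ($K{\left(c,t \right)} = 3 \left(1 - t\right) = 3 - 3 t$)
$J{\left(r,U \right)} = 11$ ($J{\left(r,U \right)} = 5 + 6 = 11$)
$Q = -1210$ ($Q = 10 \left(-11\right) 11 = \left(-110\right) 11 = -1210$)
$\frac{3447}{X{\left(-27,-66 \right)}} + \frac{Q}{3362} = \frac{3447}{4 \left(-66\right)} - \frac{1210}{3362} = \frac{3447}{-264} - \frac{605}{1681} = 3447 \left(- \frac{1}{264}\right) - \frac{605}{1681} = - \frac{1149}{88} - \frac{605}{1681} = - \frac{1984709}{147928}$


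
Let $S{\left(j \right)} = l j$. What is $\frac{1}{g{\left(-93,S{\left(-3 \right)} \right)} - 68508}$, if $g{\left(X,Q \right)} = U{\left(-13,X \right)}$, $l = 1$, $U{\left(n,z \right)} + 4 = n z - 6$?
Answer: $- \frac{1}{67309} \approx -1.4857 \cdot 10^{-5}$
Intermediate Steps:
$U{\left(n,z \right)} = -10 + n z$ ($U{\left(n,z \right)} = -4 + \left(n z - 6\right) = -4 + \left(-6 + n z\right) = -10 + n z$)
$S{\left(j \right)} = j$ ($S{\left(j \right)} = 1 j = j$)
$g{\left(X,Q \right)} = -10 - 13 X$
$\frac{1}{g{\left(-93,S{\left(-3 \right)} \right)} - 68508} = \frac{1}{\left(-10 - -1209\right) - 68508} = \frac{1}{\left(-10 + 1209\right) - 68508} = \frac{1}{1199 - 68508} = \frac{1}{-67309} = - \frac{1}{67309}$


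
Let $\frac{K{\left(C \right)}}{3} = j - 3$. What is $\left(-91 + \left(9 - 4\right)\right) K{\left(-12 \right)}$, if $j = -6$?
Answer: $2322$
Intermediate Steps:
$K{\left(C \right)} = -27$ ($K{\left(C \right)} = 3 \left(-6 - 3\right) = 3 \left(-9\right) = -27$)
$\left(-91 + \left(9 - 4\right)\right) K{\left(-12 \right)} = \left(-91 + \left(9 - 4\right)\right) \left(-27\right) = \left(-91 + 5\right) \left(-27\right) = \left(-86\right) \left(-27\right) = 2322$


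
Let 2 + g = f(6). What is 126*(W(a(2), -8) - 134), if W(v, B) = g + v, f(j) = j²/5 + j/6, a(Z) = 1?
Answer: -79884/5 ≈ -15977.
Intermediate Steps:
f(j) = j²/5 + j/6 (f(j) = j²*(⅕) + j*(⅙) = j²/5 + j/6)
g = 31/5 (g = -2 + (1/30)*6*(5 + 6*6) = -2 + (1/30)*6*(5 + 36) = -2 + (1/30)*6*41 = -2 + 41/5 = 31/5 ≈ 6.2000)
W(v, B) = 31/5 + v
126*(W(a(2), -8) - 134) = 126*((31/5 + 1) - 134) = 126*(36/5 - 134) = 126*(-634/5) = -79884/5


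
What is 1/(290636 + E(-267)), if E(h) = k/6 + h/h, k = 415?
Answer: 6/1744237 ≈ 3.4399e-6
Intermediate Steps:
E(h) = 421/6 (E(h) = 415/6 + h/h = 415*(1/6) + 1 = 415/6 + 1 = 421/6)
1/(290636 + E(-267)) = 1/(290636 + 421/6) = 1/(1744237/6) = 6/1744237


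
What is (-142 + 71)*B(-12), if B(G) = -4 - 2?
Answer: 426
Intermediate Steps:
B(G) = -6
(-142 + 71)*B(-12) = (-142 + 71)*(-6) = -71*(-6) = 426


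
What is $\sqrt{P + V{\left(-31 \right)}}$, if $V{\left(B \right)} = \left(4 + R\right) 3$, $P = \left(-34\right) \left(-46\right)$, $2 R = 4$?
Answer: $\sqrt{1582} \approx 39.774$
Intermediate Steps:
$R = 2$ ($R = \frac{1}{2} \cdot 4 = 2$)
$P = 1564$
$V{\left(B \right)} = 18$ ($V{\left(B \right)} = \left(4 + 2\right) 3 = 6 \cdot 3 = 18$)
$\sqrt{P + V{\left(-31 \right)}} = \sqrt{1564 + 18} = \sqrt{1582}$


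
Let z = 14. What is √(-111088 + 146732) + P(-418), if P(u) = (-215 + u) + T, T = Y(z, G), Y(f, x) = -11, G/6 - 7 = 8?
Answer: -644 + 2*√8911 ≈ -455.20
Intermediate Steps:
G = 90 (G = 42 + 6*8 = 42 + 48 = 90)
T = -11
P(u) = -226 + u (P(u) = (-215 + u) - 11 = -226 + u)
√(-111088 + 146732) + P(-418) = √(-111088 + 146732) + (-226 - 418) = √35644 - 644 = 2*√8911 - 644 = -644 + 2*√8911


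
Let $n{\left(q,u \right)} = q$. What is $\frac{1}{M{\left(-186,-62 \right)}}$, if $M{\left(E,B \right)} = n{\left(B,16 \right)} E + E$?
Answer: $\frac{1}{11346} \approx 8.8137 \cdot 10^{-5}$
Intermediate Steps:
$M{\left(E,B \right)} = E + B E$ ($M{\left(E,B \right)} = B E + E = E + B E$)
$\frac{1}{M{\left(-186,-62 \right)}} = \frac{1}{\left(-186\right) \left(1 - 62\right)} = \frac{1}{\left(-186\right) \left(-61\right)} = \frac{1}{11346}$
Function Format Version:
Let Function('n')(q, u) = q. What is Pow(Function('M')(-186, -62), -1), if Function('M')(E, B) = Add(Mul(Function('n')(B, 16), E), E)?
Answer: Rational(1, 11346) ≈ 8.8137e-5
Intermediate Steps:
Function('M')(E, B) = Add(E, Mul(B, E)) (Function('M')(E, B) = Add(Mul(B, E), E) = Add(E, Mul(B, E)))
Pow(Function('M')(-186, -62), -1) = Pow(Mul(-186, Add(1, -62)), -1) = Pow(Mul(-186, -61), -1) = Pow(11346, -1) = Rational(1, 11346)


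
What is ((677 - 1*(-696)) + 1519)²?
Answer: 8363664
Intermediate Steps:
((677 - 1*(-696)) + 1519)² = ((677 + 696) + 1519)² = (1373 + 1519)² = 2892² = 8363664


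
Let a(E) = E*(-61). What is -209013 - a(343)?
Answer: -188090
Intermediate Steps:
a(E) = -61*E
-209013 - a(343) = -209013 - (-61)*343 = -209013 - 1*(-20923) = -209013 + 20923 = -188090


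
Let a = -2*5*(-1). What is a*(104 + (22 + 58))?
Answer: 1840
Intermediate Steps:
a = 10 (a = -10*(-1) = 10)
a*(104 + (22 + 58)) = 10*(104 + (22 + 58)) = 10*(104 + 80) = 10*184 = 1840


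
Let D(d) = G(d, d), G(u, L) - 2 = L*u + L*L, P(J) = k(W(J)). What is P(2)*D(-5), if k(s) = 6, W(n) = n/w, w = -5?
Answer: 312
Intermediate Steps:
W(n) = -n/5 (W(n) = n/(-5) = n*(-⅕) = -n/5)
P(J) = 6
G(u, L) = 2 + L² + L*u (G(u, L) = 2 + (L*u + L*L) = 2 + (L*u + L²) = 2 + (L² + L*u) = 2 + L² + L*u)
D(d) = 2 + 2*d² (D(d) = 2 + d² + d*d = 2 + d² + d² = 2 + 2*d²)
P(2)*D(-5) = 6*(2 + 2*(-5)²) = 6*(2 + 2*25) = 6*(2 + 50) = 6*52 = 312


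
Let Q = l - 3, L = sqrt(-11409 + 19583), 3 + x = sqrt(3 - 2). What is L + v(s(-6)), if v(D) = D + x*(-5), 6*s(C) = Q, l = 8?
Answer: 65/6 + sqrt(8174) ≈ 101.24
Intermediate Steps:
x = -2 (x = -3 + sqrt(3 - 2) = -3 + sqrt(1) = -3 + 1 = -2)
L = sqrt(8174) ≈ 90.410
Q = 5 (Q = 8 - 3 = 5)
s(C) = 5/6 (s(C) = (1/6)*5 = 5/6)
v(D) = 10 + D (v(D) = D - 2*(-5) = D + 10 = 10 + D)
L + v(s(-6)) = sqrt(8174) + (10 + 5/6) = sqrt(8174) + 65/6 = 65/6 + sqrt(8174)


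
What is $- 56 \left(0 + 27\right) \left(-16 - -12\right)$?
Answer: $6048$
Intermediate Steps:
$- 56 \left(0 + 27\right) \left(-16 - -12\right) = - 56 \cdot 27 \left(-16 + 12\right) = - 56 \cdot 27 \left(-4\right) = \left(-56\right) \left(-108\right) = 6048$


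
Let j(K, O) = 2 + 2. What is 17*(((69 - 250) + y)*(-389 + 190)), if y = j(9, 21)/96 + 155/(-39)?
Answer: 65065239/104 ≈ 6.2563e+5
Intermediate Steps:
j(K, O) = 4
y = -409/104 (y = 4/96 + 155/(-39) = 4*(1/96) + 155*(-1/39) = 1/24 - 155/39 = -409/104 ≈ -3.9327)
17*(((69 - 250) + y)*(-389 + 190)) = 17*(((69 - 250) - 409/104)*(-389 + 190)) = 17*((-181 - 409/104)*(-199)) = 17*(-19233/104*(-199)) = 17*(3827367/104) = 65065239/104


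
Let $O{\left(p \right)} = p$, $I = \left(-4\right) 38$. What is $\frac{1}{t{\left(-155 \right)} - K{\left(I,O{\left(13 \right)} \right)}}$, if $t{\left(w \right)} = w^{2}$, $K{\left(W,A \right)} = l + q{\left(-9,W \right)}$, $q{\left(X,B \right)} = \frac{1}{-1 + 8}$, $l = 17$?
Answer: $\frac{7}{168055} \approx 4.1653 \cdot 10^{-5}$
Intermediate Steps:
$q{\left(X,B \right)} = \frac{1}{7}$
$I = -152$
$K{\left(W,A \right)} = \frac{120}{7}$ ($K{\left(W,A \right)} = 17 + \frac{1}{7} = \frac{120}{7}$)
$\frac{1}{t{\left(-155 \right)} - K{\left(I,O{\left(13 \right)} \right)}} = \frac{1}{\left(-155\right)^{2} - \frac{120}{7}} = \frac{1}{24025 - \frac{120}{7}} = \frac{1}{\frac{168055}{7}} = \frac{7}{168055}$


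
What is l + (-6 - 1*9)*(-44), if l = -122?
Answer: 538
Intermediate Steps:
l + (-6 - 1*9)*(-44) = -122 + (-6 - 1*9)*(-44) = -122 + (-6 - 9)*(-44) = -122 - 15*(-44) = -122 + 660 = 538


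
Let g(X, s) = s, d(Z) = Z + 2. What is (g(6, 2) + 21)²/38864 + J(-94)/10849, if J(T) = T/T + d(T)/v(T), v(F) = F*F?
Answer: 12762674993/931392899024 ≈ 0.013703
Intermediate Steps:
v(F) = F²
d(Z) = 2 + Z
J(T) = 1 + (2 + T)/T² (J(T) = T/T + (2 + T)/(T²) = 1 + (2 + T)/T²)
(g(6, 2) + 21)²/38864 + J(-94)/10849 = (2 + 21)²/38864 + ((2 - 94 + (-94)²)/(-94)²)/10849 = 23²*(1/38864) + ((2 - 94 + 8836)/8836)*(1/10849) = 529*(1/38864) + ((1/8836)*8744)*(1/10849) = 529/38864 + (2186/2209)*(1/10849) = 529/38864 + 2186/23965441 = 12762674993/931392899024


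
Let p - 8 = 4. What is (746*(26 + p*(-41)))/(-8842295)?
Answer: 347636/8842295 ≈ 0.039315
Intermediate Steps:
p = 12 (p = 8 + 4 = 12)
(746*(26 + p*(-41)))/(-8842295) = (746*(26 + 12*(-41)))/(-8842295) = (746*(26 - 492))*(-1/8842295) = (746*(-466))*(-1/8842295) = -347636*(-1/8842295) = 347636/8842295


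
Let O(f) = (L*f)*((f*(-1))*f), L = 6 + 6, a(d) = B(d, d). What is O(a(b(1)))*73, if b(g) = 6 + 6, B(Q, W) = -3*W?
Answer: 40870656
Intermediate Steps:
b(g) = 12
a(d) = -3*d
L = 12
O(f) = -12*f³ (O(f) = (12*f)*((f*(-1))*f) = (12*f)*((-f)*f) = (12*f)*(-f²) = -12*f³)
O(a(b(1)))*73 = -12*(-3*12)³*73 = -12*(-36)³*73 = -12*(-46656)*73 = 559872*73 = 40870656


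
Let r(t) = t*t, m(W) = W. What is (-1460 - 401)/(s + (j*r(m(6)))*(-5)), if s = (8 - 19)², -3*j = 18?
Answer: -1861/1201 ≈ -1.5495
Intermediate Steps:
j = -6 (j = -⅓*18 = -6)
r(t) = t²
s = 121 (s = (-11)² = 121)
(-1460 - 401)/(s + (j*r(m(6)))*(-5)) = (-1460 - 401)/(121 - 6*6²*(-5)) = -1861/(121 - 6*36*(-5)) = -1861/(121 - 216*(-5)) = -1861/(121 + 1080) = -1861/1201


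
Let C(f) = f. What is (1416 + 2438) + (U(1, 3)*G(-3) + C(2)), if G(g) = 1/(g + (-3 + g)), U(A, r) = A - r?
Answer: 34706/9 ≈ 3856.2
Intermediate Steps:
G(g) = 1/(-3 + 2*g)
(1416 + 2438) + (U(1, 3)*G(-3) + C(2)) = (1416 + 2438) + ((1 - 1*3)/(-3 + 2*(-3)) + 2) = 3854 + ((1 - 3)/(-3 - 6) + 2) = 3854 + (-2/(-9) + 2) = 3854 + (-2*(-1/9) + 2) = 3854 + (2/9 + 2) = 3854 + 20/9 = 34706/9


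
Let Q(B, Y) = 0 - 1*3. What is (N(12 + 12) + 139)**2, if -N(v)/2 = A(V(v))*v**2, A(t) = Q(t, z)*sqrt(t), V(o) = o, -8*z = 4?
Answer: 286673785 + 1921536*sqrt(6) ≈ 2.9138e+8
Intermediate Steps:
z = -1/2 (z = -1/8*4 = -1/2 ≈ -0.50000)
Q(B, Y) = -3 (Q(B, Y) = 0 - 3 = -3)
A(t) = -3*sqrt(t)
N(v) = 6*v**(5/2) (N(v) = -2*(-3*sqrt(v))*v**2 = -(-6)*v**(5/2) = 6*v**(5/2))
(N(12 + 12) + 139)**2 = (6*(12 + 12)**(5/2) + 139)**2 = (6*24**(5/2) + 139)**2 = (6*(1152*sqrt(6)) + 139)**2 = (6912*sqrt(6) + 139)**2 = (139 + 6912*sqrt(6))**2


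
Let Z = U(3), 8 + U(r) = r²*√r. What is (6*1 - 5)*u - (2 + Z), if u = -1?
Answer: 5 - 9*√3 ≈ -10.588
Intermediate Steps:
U(r) = -8 + r^(5/2) (U(r) = -8 + r²*√r = -8 + r^(5/2))
Z = -8 + 9*√3 (Z = -8 + 3^(5/2) = -8 + 9*√3 ≈ 7.5885)
(6*1 - 5)*u - (2 + Z) = (6*1 - 5)*(-1) - (2 + (-8 + 9*√3)) = (6 - 5)*(-1) - (-6 + 9*√3) = 1*(-1) + (6 - 9*√3) = -1 + (6 - 9*√3) = 5 - 9*√3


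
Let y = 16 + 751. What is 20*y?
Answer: 15340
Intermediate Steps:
y = 767
20*y = 20*767 = 15340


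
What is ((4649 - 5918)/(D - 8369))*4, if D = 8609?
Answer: -423/20 ≈ -21.150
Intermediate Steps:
((4649 - 5918)/(D - 8369))*4 = ((4649 - 5918)/(8609 - 8369))*4 = -1269/240*4 = -1269*1/240*4 = -423/80*4 = -423/20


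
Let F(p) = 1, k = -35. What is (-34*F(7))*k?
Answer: 1190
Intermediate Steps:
(-34*F(7))*k = -34*1*(-35) = -34*(-35) = 1190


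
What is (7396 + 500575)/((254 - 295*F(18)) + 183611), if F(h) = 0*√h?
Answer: 507971/183865 ≈ 2.7627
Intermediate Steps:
F(h) = 0
(7396 + 500575)/((254 - 295*F(18)) + 183611) = (7396 + 500575)/((254 - 295*0) + 183611) = 507971/((254 + 0) + 183611) = 507971/(254 + 183611) = 507971/183865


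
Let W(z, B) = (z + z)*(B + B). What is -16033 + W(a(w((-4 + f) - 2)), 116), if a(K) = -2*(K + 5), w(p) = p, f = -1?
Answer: -14177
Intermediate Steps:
a(K) = -10 - 2*K (a(K) = -2*(5 + K) = -10 - 2*K)
W(z, B) = 4*B*z (W(z, B) = (2*z)*(2*B) = 4*B*z)
-16033 + W(a(w((-4 + f) - 2)), 116) = -16033 + 4*116*(-10 - 2*((-4 - 1) - 2)) = -16033 + 4*116*(-10 - 2*(-5 - 2)) = -16033 + 4*116*(-10 - 2*(-7)) = -16033 + 4*116*(-10 + 14) = -16033 + 4*116*4 = -16033 + 1856 = -14177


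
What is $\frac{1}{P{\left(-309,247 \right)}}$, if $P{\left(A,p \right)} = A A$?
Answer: $\frac{1}{95481} \approx 1.0473 \cdot 10^{-5}$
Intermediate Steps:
$P{\left(A,p \right)} = A^{2}$
$\frac{1}{P{\left(-309,247 \right)}} = \frac{1}{\left(-309\right)^{2}} = \frac{1}{95481}$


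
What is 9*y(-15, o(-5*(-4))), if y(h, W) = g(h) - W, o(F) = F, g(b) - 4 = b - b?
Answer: -144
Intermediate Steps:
g(b) = 4 (g(b) = 4 + (b - b) = 4 + 0 = 4)
y(h, W) = 4 - W
9*y(-15, o(-5*(-4))) = 9*(4 - (-5)*(-4)) = 9*(4 - 1*20) = 9*(4 - 20) = 9*(-16) = -144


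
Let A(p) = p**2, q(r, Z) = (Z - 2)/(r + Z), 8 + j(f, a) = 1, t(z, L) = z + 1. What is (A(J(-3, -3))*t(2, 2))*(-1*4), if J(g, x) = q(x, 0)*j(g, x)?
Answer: -784/3 ≈ -261.33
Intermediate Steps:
t(z, L) = 1 + z
j(f, a) = -7 (j(f, a) = -8 + 1 = -7)
q(r, Z) = (-2 + Z)/(Z + r)
J(g, x) = 14/x (J(g, x) = ((-2 + 0)/(0 + x))*(-7) = (-2/x)*(-7) = -2/x*(-7) = 14/x)
(A(J(-3, -3))*t(2, 2))*(-1*4) = ((14/(-3))**2*(1 + 2))*(-1*4) = ((14*(-1/3))**2*3)*(-4) = ((-14/3)**2*3)*(-4) = ((196/9)*3)*(-4) = (196/3)*(-4) = -784/3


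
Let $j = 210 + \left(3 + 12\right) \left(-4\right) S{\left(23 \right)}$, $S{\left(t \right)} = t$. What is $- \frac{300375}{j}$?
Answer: $\frac{6675}{26} \approx 256.73$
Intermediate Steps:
$j = -1170$ ($j = 210 + \left(3 + 12\right) \left(-4\right) 23 = 210 + 15 \left(-4\right) 23 = 210 - 1380 = -1170$)
$- \frac{300375}{j} = - \frac{300375}{-1170} = \left(-300375\right) \left(- \frac{1}{1170}\right) = \frac{6675}{26}$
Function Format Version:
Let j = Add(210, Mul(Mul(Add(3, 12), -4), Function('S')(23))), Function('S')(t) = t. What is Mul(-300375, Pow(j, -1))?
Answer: Rational(6675, 26) ≈ 256.73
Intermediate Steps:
j = -1170 (j = Add(210, Mul(Mul(Add(3, 12), -4), 23)) = Add(210, Mul(Mul(15, -4), 23)) = Add(210, Mul(-60, 23)) = Add(210, -1380) = -1170)
Mul(-300375, Pow(j, -1)) = Mul(-300375, Pow(-1170, -1)) = Mul(-300375, Rational(-1, 1170)) = Rational(6675, 26)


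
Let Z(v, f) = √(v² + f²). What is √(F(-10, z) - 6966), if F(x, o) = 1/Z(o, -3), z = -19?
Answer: √(-953645400 + 370*√370)/370 ≈ 83.462*I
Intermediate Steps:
Z(v, f) = √(f² + v²)
F(x, o) = (9 + o²)^(-½) (F(x, o) = 1/(√((-3)² + o²)) = 1/(√(9 + o²)) = (9 + o²)^(-½))
√(F(-10, z) - 6966) = √((9 + (-19)²)^(-½) - 6966) = √((9 + 361)^(-½) - 6966) = √(370^(-½) - 6966) = √(√370/370 - 6966) = √(-6966 + √370/370)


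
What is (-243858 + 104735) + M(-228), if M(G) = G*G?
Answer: -87139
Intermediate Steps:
M(G) = G²
(-243858 + 104735) + M(-228) = (-243858 + 104735) + (-228)² = -139123 + 51984 = -87139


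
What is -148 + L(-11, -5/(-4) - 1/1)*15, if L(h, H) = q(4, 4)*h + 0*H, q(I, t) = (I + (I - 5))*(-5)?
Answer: 2327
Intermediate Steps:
q(I, t) = 25 - 10*I (q(I, t) = (I + (-5 + I))*(-5) = (-5 + 2*I)*(-5) = 25 - 10*I)
L(h, H) = -15*h (L(h, H) = (25 - 10*4)*h + 0*H = (25 - 40)*h + 0 = -15*h + 0 = -15*h)
-148 + L(-11, -5/(-4) - 1/1)*15 = -148 - 15*(-11)*15 = -148 + 165*15 = -148 + 2475 = 2327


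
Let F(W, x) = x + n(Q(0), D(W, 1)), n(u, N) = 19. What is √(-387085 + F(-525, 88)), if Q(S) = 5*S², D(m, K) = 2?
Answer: I*√386978 ≈ 622.08*I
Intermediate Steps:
F(W, x) = 19 + x (F(W, x) = x + 19 = 19 + x)
√(-387085 + F(-525, 88)) = √(-387085 + (19 + 88)) = √(-387085 + 107) = √(-386978) = I*√386978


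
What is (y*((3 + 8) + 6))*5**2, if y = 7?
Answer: 2975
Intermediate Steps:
(y*((3 + 8) + 6))*5**2 = (7*((3 + 8) + 6))*5**2 = (7*(11 + 6))*25 = (7*17)*25 = 119*25 = 2975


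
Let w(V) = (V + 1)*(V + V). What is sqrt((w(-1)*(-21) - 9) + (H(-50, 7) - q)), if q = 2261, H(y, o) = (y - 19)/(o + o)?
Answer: I*sqrt(445886)/14 ≈ 47.696*I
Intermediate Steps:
w(V) = 2*V*(1 + V) (w(V) = (1 + V)*(2*V) = 2*V*(1 + V))
H(y, o) = (-19 + y)/(2*o) (H(y, o) = (-19 + y)/((2*o)) = (-19 + y)*(1/(2*o)) = (-19 + y)/(2*o))
sqrt((w(-1)*(-21) - 9) + (H(-50, 7) - q)) = sqrt(((2*(-1)*(1 - 1))*(-21) - 9) + ((1/2)*(-19 - 50)/7 - 1*2261)) = sqrt(((2*(-1)*0)*(-21) - 9) + ((1/2)*(1/7)*(-69) - 2261)) = sqrt((0*(-21) - 9) + (-69/14 - 2261)) = sqrt((0 - 9) - 31723/14) = sqrt(-9 - 31723/14) = sqrt(-31849/14) = I*sqrt(445886)/14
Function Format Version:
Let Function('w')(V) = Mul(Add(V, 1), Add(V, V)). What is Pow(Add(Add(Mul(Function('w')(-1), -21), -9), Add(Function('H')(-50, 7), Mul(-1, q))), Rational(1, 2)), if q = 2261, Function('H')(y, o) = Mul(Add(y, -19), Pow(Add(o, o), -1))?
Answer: Mul(Rational(1, 14), I, Pow(445886, Rational(1, 2))) ≈ Mul(47.696, I)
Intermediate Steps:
Function('w')(V) = Mul(2, V, Add(1, V)) (Function('w')(V) = Mul(Add(1, V), Mul(2, V)) = Mul(2, V, Add(1, V)))
Function('H')(y, o) = Mul(Rational(1, 2), Pow(o, -1), Add(-19, y)) (Function('H')(y, o) = Mul(Add(-19, y), Pow(Mul(2, o), -1)) = Mul(Add(-19, y), Mul(Rational(1, 2), Pow(o, -1))) = Mul(Rational(1, 2), Pow(o, -1), Add(-19, y)))
Pow(Add(Add(Mul(Function('w')(-1), -21), -9), Add(Function('H')(-50, 7), Mul(-1, q))), Rational(1, 2)) = Pow(Add(Add(Mul(Mul(2, -1, Add(1, -1)), -21), -9), Add(Mul(Rational(1, 2), Pow(7, -1), Add(-19, -50)), Mul(-1, 2261))), Rational(1, 2)) = Pow(Add(Add(Mul(Mul(2, -1, 0), -21), -9), Add(Mul(Rational(1, 2), Rational(1, 7), -69), -2261)), Rational(1, 2)) = Pow(Add(Add(Mul(0, -21), -9), Add(Rational(-69, 14), -2261)), Rational(1, 2)) = Pow(Add(Add(0, -9), Rational(-31723, 14)), Rational(1, 2)) = Pow(Add(-9, Rational(-31723, 14)), Rational(1, 2)) = Pow(Rational(-31849, 14), Rational(1, 2)) = Mul(Rational(1, 14), I, Pow(445886, Rational(1, 2)))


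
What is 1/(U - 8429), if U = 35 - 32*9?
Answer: -1/8682 ≈ -0.00011518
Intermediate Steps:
U = -253 (U = 35 - 288 = -253)
1/(U - 8429) = 1/(-253 - 8429) = 1/(-8682) = -1/8682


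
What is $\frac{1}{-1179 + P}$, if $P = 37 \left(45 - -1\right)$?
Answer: $\frac{1}{523} \approx 0.001912$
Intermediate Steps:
$P = 1702$ ($P = 37 \left(45 + 1\right) = 37 \cdot 46 = 1702$)
$\frac{1}{-1179 + P} = \frac{1}{-1179 + 1702} = \frac{1}{523}$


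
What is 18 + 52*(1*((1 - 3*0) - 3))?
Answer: -86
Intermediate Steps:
18 + 52*(1*((1 - 3*0) - 3)) = 18 + 52*(1*((1 + 0) - 3)) = 18 + 52*(1*(1 - 3)) = 18 + 52*(1*(-2)) = 18 + 52*(-2) = 18 - 104 = -86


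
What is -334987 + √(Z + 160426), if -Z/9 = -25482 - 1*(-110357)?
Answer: -334987 + I*√603449 ≈ -3.3499e+5 + 776.82*I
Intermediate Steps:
Z = -763875 (Z = -9*(-25482 - 1*(-110357)) = -9*(-25482 + 110357) = -9*84875 = -763875)
-334987 + √(Z + 160426) = -334987 + √(-763875 + 160426) = -334987 + √(-603449) = -334987 + I*√603449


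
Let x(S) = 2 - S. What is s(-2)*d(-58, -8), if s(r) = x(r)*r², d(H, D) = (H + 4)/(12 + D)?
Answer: -216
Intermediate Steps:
d(H, D) = (4 + H)/(12 + D)
s(r) = r²*(2 - r) (s(r) = (2 - r)*r² = r²*(2 - r))
s(-2)*d(-58, -8) = ((-2)²*(2 - 1*(-2)))*((4 - 58)/(12 - 8)) = (4*(2 + 2))*(-54/4) = (4*4)*((¼)*(-54)) = 16*(-27/2) = -216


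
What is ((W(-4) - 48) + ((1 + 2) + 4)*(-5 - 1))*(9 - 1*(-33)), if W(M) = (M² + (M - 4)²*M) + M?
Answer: -14028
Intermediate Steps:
W(M) = M + M² + M*(-4 + M)² (W(M) = (M² + (-4 + M)²*M) + M = (M² + M*(-4 + M)²) + M = M + M² + M*(-4 + M)²)
((W(-4) - 48) + ((1 + 2) + 4)*(-5 - 1))*(9 - 1*(-33)) = ((-4*(1 - 4 + (-4 - 4)²) - 48) + ((1 + 2) + 4)*(-5 - 1))*(9 - 1*(-33)) = ((-4*(1 - 4 + (-8)²) - 48) + (3 + 4)*(-6))*(9 + 33) = ((-4*(1 - 4 + 64) - 48) + 7*(-6))*42 = ((-4*61 - 48) - 42)*42 = ((-244 - 48) - 42)*42 = (-292 - 42)*42 = -334*42 = -14028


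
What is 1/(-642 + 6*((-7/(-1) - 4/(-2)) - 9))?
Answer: -1/642 ≈ -0.0015576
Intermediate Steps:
1/(-642 + 6*((-7/(-1) - 4/(-2)) - 9)) = 1/(-642 + 6*((-7*(-1) - 4*(-1/2)) - 9)) = 1/(-642 + 6*((7 + 2) - 9)) = 1/(-642 + 6*(9 - 9)) = 1/(-642 + 6*0) = 1/(-642 + 0) = 1/(-642) = -1/642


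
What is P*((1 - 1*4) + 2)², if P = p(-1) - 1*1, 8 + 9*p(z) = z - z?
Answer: -17/9 ≈ -1.8889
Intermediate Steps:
p(z) = -8/9 (p(z) = -8/9 + (z - z)/9 = -8/9 + (⅑)*0 = -8/9 + 0 = -8/9)
P = -17/9 (P = -8/9 - 1*1 = -8/9 - 1 = -17/9 ≈ -1.8889)
P*((1 - 1*4) + 2)² = -17*((1 - 1*4) + 2)²/9 = -17*((1 - 4) + 2)²/9 = -17*(-3 + 2)²/9 = -17/9*(-1)² = -17/9*1 = -17/9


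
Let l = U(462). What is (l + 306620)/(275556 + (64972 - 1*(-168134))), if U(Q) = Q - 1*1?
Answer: 307081/508662 ≈ 0.60370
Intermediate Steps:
U(Q) = -1 + Q (U(Q) = Q - 1 = -1 + Q)
l = 461 (l = -1 + 462 = 461)
(l + 306620)/(275556 + (64972 - 1*(-168134))) = (461 + 306620)/(275556 + (64972 - 1*(-168134))) = 307081/(275556 + (64972 + 168134)) = 307081/(275556 + 233106) = 307081/508662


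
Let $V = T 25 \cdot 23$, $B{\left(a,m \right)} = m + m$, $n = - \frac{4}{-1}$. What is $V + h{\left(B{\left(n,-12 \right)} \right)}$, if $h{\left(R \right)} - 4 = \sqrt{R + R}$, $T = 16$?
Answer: $9204 + 4 i \sqrt{3} \approx 9204.0 + 6.9282 i$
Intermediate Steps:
$n = 4$ ($n = \left(-4\right) \left(-1\right) = 4$)
$B{\left(a,m \right)} = 2 m$
$h{\left(R \right)} = 4 + \sqrt{2} \sqrt{R}$ ($h{\left(R \right)} = 4 + \sqrt{R + R} = 4 + \sqrt{2 R} = 4 + \sqrt{2} \sqrt{R}$)
$V = 9200$ ($V = 16 \cdot 25 \cdot 23 = 400 \cdot 23 = 9200$)
$V + h{\left(B{\left(n,-12 \right)} \right)} = 9200 + \left(4 + \sqrt{2} \sqrt{2 \left(-12\right)}\right) = 9200 + \left(4 + \sqrt{2} \sqrt{-24}\right) = 9200 + \left(4 + \sqrt{2} \cdot 2 i \sqrt{6}\right) = 9200 + \left(4 + 4 i \sqrt{3}\right) = 9204 + 4 i \sqrt{3}$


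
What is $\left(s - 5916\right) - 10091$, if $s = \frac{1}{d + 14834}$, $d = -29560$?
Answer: $- \frac{235719083}{14726} \approx -16007.0$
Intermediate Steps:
$s = - \frac{1}{14726}$ ($s = \frac{1}{-29560 + 14834} = \frac{1}{-14726} = - \frac{1}{14726} \approx -6.7907 \cdot 10^{-5}$)
$\left(s - 5916\right) - 10091 = \left(- \frac{1}{14726} - 5916\right) - 10091 = - \frac{87119017}{14726} - 10091 = - \frac{235719083}{14726}$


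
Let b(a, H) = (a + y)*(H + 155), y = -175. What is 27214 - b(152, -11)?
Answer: 30526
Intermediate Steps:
b(a, H) = (-175 + a)*(155 + H) (b(a, H) = (a - 175)*(H + 155) = (-175 + a)*(155 + H))
27214 - b(152, -11) = 27214 - (-27125 - 175*(-11) + 155*152 - 11*152) = 27214 - (-27125 + 1925 + 23560 - 1672) = 27214 - 1*(-3312) = 27214 + 3312 = 30526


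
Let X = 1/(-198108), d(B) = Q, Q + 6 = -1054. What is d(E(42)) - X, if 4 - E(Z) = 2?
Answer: -209994479/198108 ≈ -1060.0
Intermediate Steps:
Q = -1060 (Q = -6 - 1054 = -1060)
E(Z) = 2 (E(Z) = 4 - 1*2 = 4 - 2 = 2)
d(B) = -1060
X = -1/198108 ≈ -5.0478e-6
d(E(42)) - X = -1060 - 1*(-1/198108) = -1060 + 1/198108 = -209994479/198108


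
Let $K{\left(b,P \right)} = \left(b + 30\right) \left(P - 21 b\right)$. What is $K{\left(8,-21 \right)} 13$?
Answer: $-93366$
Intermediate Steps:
$K{\left(b,P \right)} = \left(30 + b\right) \left(P - 21 b\right)$
$K{\left(8,-21 \right)} 13 = \left(\left(-630\right) 8 - 21 \cdot 8^{2} + 30 \left(-21\right) - 168\right) 13 = \left(-5040 - 1344 - 630 - 168\right) 13 = \left(-7182\right) 13 = -93366$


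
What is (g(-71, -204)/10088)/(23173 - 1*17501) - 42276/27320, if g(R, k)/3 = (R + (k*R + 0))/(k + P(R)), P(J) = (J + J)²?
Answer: -1207079071042227/780050170964480 ≈ -1.5474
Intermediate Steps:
P(J) = 4*J² (P(J) = (2*J)² = 4*J²)
g(R, k) = 3*(R + R*k)/(k + 4*R²) (g(R, k) = 3*((R + (k*R + 0))/(k + 4*R²)) = 3*((R + (R*k + 0))/(k + 4*R²)) = 3*((R + R*k)/(k + 4*R²)) = 3*(R + R*k)/(k + 4*R²))
(g(-71, -204)/10088)/(23173 - 1*17501) - 42276/27320 = ((3*(-71)*(1 - 204)/(-204 + 4*(-71)²))/10088)/(23173 - 1*17501) - 42276/27320 = ((3*(-71)*(-203)/(-204 + 4*5041))*(1/10088))/(23173 - 17501) - 42276*1/27320 = ((3*(-71)*(-203)/(-204 + 20164))*(1/10088))/5672 - 10569/6830 = ((3*(-71)*(-203)/19960)*(1/10088))*(1/5672) - 10569/6830 = ((3*(-71)*(1/19960)*(-203))*(1/10088))*(1/5672) - 10569/6830 = ((43239/19960)*(1/10088))*(1/5672) - 10569/6830 = (43239/201356480)*(1/5672) - 10569/6830 = 43239/1142093954560 - 10569/6830 = -1207079071042227/780050170964480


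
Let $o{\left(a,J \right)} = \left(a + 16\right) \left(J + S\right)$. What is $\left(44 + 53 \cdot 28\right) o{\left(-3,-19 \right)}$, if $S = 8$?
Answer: $-218504$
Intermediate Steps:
$o{\left(a,J \right)} = \left(8 + J\right) \left(16 + a\right)$ ($o{\left(a,J \right)} = \left(a + 16\right) \left(J + 8\right) = \left(16 + a\right) \left(8 + J\right) = \left(8 + J\right) \left(16 + a\right)$)
$\left(44 + 53 \cdot 28\right) o{\left(-3,-19 \right)} = \left(44 + 53 \cdot 28\right) \left(128 + 8 \left(-3\right) + 16 \left(-19\right) - -57\right) = \left(44 + 1484\right) \left(128 - 24 - 304 + 57\right) = 1528 \left(-143\right) = -218504$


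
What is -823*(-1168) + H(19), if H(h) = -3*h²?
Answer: 960181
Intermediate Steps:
-823*(-1168) + H(19) = -823*(-1168) - 3*19² = 961264 - 3*361 = 961264 - 1083 = 960181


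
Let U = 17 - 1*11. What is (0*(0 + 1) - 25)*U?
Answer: -150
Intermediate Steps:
U = 6 (U = 17 - 11 = 6)
(0*(0 + 1) - 25)*U = (0*(0 + 1) - 25)*6 = (0*1 - 25)*6 = (0 - 25)*6 = -25*6 = -150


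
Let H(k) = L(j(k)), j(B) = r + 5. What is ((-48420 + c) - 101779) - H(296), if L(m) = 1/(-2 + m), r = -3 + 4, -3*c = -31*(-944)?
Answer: -1919447/12 ≈ -1.5995e+5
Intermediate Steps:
c = -29264/3 (c = -(-31)*(-944)/3 = -1/3*29264 = -29264/3 ≈ -9754.7)
r = 1
j(B) = 6 (j(B) = 1 + 5 = 6)
H(k) = 1/4 (H(k) = 1/(-2 + 6) = 1/4)
((-48420 + c) - 101779) - H(296) = ((-48420 - 29264/3) - 101779) - 1*1/4 = (-174524/3 - 101779) - 1/4 = -479861/3 - 1/4 = -1919447/12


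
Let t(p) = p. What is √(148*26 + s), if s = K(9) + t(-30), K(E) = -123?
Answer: √3695 ≈ 60.786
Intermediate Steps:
s = -153 (s = -123 - 30 = -153)
√(148*26 + s) = √(148*26 - 153) = √(3848 - 153) = √3695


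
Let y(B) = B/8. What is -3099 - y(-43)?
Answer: -24749/8 ≈ -3093.6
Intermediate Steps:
y(B) = B/8
-3099 - y(-43) = -3099 - (-43)/8 = -3099 - 1*(-43/8) = -3099 + 43/8 = -24749/8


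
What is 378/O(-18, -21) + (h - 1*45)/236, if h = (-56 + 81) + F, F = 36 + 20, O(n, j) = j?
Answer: -1053/59 ≈ -17.847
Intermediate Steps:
F = 56
h = 81 (h = (-56 + 81) + 56 = 25 + 56 = 81)
378/O(-18, -21) + (h - 1*45)/236 = 378/(-21) + (81 - 1*45)/236 = 378*(-1/21) + (81 - 45)*(1/236) = -18 + 36*(1/236) = -18 + 9/59 = -1053/59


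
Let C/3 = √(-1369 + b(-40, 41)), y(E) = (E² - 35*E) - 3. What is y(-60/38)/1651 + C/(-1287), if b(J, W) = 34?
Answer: 19767/596011 - I*√1335/429 ≈ 0.033166 - 0.085169*I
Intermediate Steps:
y(E) = -3 + E² - 35*E
C = 3*I*√1335 (C = 3*√(-1369 + 34) = 3*√(-1335) = 3*(I*√1335) = 3*I*√1335 ≈ 109.61*I)
y(-60/38)/1651 + C/(-1287) = (-3 + (-60/38)² - (-2100)/38)/1651 + (3*I*√1335)/(-1287) = (-3 + (-60*1/38)² - (-2100)/38)*(1/1651) + (3*I*√1335)*(-1/1287) = (-3 + (-30/19)² - 35*(-30/19))*(1/1651) - I*√1335/429 = (-3 + 900/361 + 1050/19)*(1/1651) - I*√1335/429 = (19767/361)*(1/1651) - I*√1335/429 = 19767/596011 - I*√1335/429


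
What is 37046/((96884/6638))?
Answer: 61477837/24221 ≈ 2538.2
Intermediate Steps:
37046/((96884/6638)) = 37046/((96884*(1/6638))) = 37046/(48442/3319) = 37046*(3319/48442) = 61477837/24221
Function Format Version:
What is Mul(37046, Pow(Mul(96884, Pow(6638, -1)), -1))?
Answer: Rational(61477837, 24221) ≈ 2538.2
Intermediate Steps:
Mul(37046, Pow(Mul(96884, Pow(6638, -1)), -1)) = Mul(37046, Pow(Mul(96884, Rational(1, 6638)), -1)) = Mul(37046, Pow(Rational(48442, 3319), -1)) = Mul(37046, Rational(3319, 48442)) = Rational(61477837, 24221)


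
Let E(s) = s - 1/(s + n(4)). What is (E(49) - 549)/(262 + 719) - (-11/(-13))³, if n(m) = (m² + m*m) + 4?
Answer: -68120044/61065615 ≈ -1.1155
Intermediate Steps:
n(m) = 4 + 2*m² (n(m) = (m² + m²) + 4 = 2*m² + 4 = 4 + 2*m²)
E(s) = s - 1/(36 + s) (E(s) = s - 1/(s + (4 + 2*4²)) = s - 1/(s + (4 + 2*16)) = s - 1/(s + (4 + 32)) = s - 1/(s + 36) = s - 1/(36 + s))
(E(49) - 549)/(262 + 719) - (-11/(-13))³ = ((-1 + 49² + 36*49)/(36 + 49) - 549)/(262 + 719) - (-11/(-13))³ = ((-1 + 2401 + 1764)/85 - 549)/981 - (-11*(-1/13))³ = ((1/85)*4164 - 549)*(1/981) - (11/13)³ = (4164/85 - 549)*(1/981) - 1*1331/2197 = -42501/85*1/981 - 1331/2197 = -14167/27795 - 1331/2197 = -68120044/61065615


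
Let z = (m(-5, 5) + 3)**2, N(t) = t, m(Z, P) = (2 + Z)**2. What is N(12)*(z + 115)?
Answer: 3108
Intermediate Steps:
z = 144 (z = ((2 - 5)**2 + 3)**2 = ((-3)**2 + 3)**2 = (9 + 3)**2 = 12**2 = 144)
N(12)*(z + 115) = 12*(144 + 115) = 12*259 = 3108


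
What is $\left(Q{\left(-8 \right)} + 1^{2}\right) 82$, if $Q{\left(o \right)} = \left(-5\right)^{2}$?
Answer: $2132$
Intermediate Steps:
$Q{\left(o \right)} = 25$
$\left(Q{\left(-8 \right)} + 1^{2}\right) 82 = \left(25 + 1^{2}\right) 82 = \left(25 + 1\right) 82 = 26 \cdot 82 = 2132$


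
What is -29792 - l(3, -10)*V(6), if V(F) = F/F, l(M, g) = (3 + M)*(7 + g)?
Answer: -29774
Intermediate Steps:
V(F) = 1
-29792 - l(3, -10)*V(6) = -29792 - (21 + 3*(-10) + 7*3 + 3*(-10)) = -29792 - (21 - 30 + 21 - 30) = -29792 - (-18) = -29792 - 1*(-18) = -29792 + 18 = -29774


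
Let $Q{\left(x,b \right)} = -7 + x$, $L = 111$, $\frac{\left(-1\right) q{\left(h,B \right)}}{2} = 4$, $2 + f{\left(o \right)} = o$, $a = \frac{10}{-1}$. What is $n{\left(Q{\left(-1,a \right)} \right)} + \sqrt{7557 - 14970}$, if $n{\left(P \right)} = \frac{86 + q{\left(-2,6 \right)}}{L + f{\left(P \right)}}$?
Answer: $\frac{78}{101} + i \sqrt{7413} \approx 0.77228 + 86.099 i$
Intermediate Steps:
$a = -10$ ($a = 10 \left(-1\right) = -10$)
$f{\left(o \right)} = -2 + o$
$q{\left(h,B \right)} = -8$ ($q{\left(h,B \right)} = \left(-2\right) 4 = -8$)
$n{\left(P \right)} = \frac{78}{109 + P}$ ($n{\left(P \right)} = \frac{86 - 8}{111 + \left(-2 + P\right)} = \frac{78}{109 + P}$)
$n{\left(Q{\left(-1,a \right)} \right)} + \sqrt{7557 - 14970} = \frac{78}{109 - 8} + \sqrt{7557 - 14970} = \frac{78}{109 - 8} + \sqrt{-7413} = \frac{78}{101} + i \sqrt{7413}$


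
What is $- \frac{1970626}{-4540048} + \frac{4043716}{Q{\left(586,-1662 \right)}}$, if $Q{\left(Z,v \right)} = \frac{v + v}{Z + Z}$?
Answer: $- \frac{2689543565375809}{1886389944} \approx -1.4258 \cdot 10^{6}$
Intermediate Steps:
$Q{\left(Z,v \right)} = \frac{v}{Z}$ ($Q{\left(Z,v \right)} = \frac{2 v}{2 Z} = 2 v \frac{1}{2 Z} = \frac{v}{Z}$)
$- \frac{1970626}{-4540048} + \frac{4043716}{Q{\left(586,-1662 \right)}} = - \frac{1970626}{-4540048} + \frac{4043716}{\left(-1662\right) \frac{1}{586}} = \left(-1970626\right) \left(- \frac{1}{4540048}\right) + \frac{4043716}{\left(-1662\right) \frac{1}{586}} = \frac{985313}{2270024} + \frac{4043716}{- \frac{831}{293}} = \frac{985313}{2270024} + 4043716 \left(- \frac{293}{831}\right) = \frac{985313}{2270024} - \frac{1184808788}{831} = - \frac{2689543565375809}{1886389944}$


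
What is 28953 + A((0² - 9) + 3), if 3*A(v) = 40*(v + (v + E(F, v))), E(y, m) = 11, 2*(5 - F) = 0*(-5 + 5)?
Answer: 86819/3 ≈ 28940.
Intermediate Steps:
F = 5 (F = 5 - 0*(-5 + 5) = 5 - 0*0 = 5 - ½*0 = 5 + 0 = 5)
A(v) = 440/3 + 80*v/3 (A(v) = (40*(v + (v + 11)))/3 = (40*(v + (11 + v)))/3 = (40*(11 + 2*v))/3 = (440 + 80*v)/3 = 440/3 + 80*v/3)
28953 + A((0² - 9) + 3) = 28953 + (440/3 + 80*((0² - 9) + 3)/3) = 28953 + (440/3 + 80*((0 - 9) + 3)/3) = 28953 + (440/3 + 80*(-9 + 3)/3) = 28953 + (440/3 + (80/3)*(-6)) = 28953 + (440/3 - 160) = 28953 - 40/3 = 86819/3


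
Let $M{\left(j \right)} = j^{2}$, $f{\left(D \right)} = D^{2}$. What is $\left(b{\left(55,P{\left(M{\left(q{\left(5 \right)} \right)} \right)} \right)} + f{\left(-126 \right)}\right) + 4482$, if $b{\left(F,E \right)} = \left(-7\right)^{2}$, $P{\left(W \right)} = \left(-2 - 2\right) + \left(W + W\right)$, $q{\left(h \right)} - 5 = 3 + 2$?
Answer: $20407$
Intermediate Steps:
$q{\left(h \right)} = 10$ ($q{\left(h \right)} = 5 + \left(3 + 2\right) = 5 + 5 = 10$)
$P{\left(W \right)} = -4 + 2 W$
$b{\left(F,E \right)} = 49$
$\left(b{\left(55,P{\left(M{\left(q{\left(5 \right)} \right)} \right)} \right)} + f{\left(-126 \right)}\right) + 4482 = \left(49 + \left(-126\right)^{2}\right) + 4482 = \left(49 + 15876\right) + 4482 = 15925 + 4482 = 20407$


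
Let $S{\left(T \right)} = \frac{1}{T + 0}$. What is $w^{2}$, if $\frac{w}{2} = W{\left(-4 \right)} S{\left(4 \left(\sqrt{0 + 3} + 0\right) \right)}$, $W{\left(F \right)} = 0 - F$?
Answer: $\frac{4}{3} \approx 1.3333$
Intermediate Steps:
$W{\left(F \right)} = - F$
$S{\left(T \right)} = \frac{1}{T}$
$w = \frac{2 \sqrt{3}}{3}$ ($w = 2 \frac{\left(-1\right) \left(-4\right)}{4 \left(\sqrt{0 + 3} + 0\right)} = 2 \frac{4}{4 \left(\sqrt{3} + 0\right)} = 2 \frac{4}{4 \sqrt{3}} = 2 \cdot 4 \frac{\sqrt{3}}{12} = 2 \frac{\sqrt{3}}{3} = \frac{2 \sqrt{3}}{3} \approx 1.1547$)
$w^{2} = \left(\frac{2 \sqrt{3}}{3}\right)^{2} = \frac{4}{3}$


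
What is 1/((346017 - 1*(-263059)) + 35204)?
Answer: 1/644280 ≈ 1.5521e-6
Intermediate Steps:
1/((346017 - 1*(-263059)) + 35204) = 1/((346017 + 263059) + 35204) = 1/(609076 + 35204) = 1/644280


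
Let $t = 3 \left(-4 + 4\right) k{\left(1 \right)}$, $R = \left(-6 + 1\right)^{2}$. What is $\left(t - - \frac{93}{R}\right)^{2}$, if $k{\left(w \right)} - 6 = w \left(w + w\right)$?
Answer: $\frac{8649}{625} \approx 13.838$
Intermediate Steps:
$R = 25$ ($R = \left(-5\right)^{2} = 25$)
$k{\left(w \right)} = 6 + 2 w^{2}$ ($k{\left(w \right)} = 6 + w \left(w + w\right) = 6 + w 2 w = 6 + 2 w^{2}$)
$t = 0$ ($t = 3 \left(-4 + 4\right) \left(6 + 2 \cdot 1^{2}\right) = 3 \cdot 0 \left(6 + 2 \cdot 1\right) = 0 \left(6 + 2\right) = 0 \cdot 8 = 0$)
$\left(t - - \frac{93}{R}\right)^{2} = \left(0 - - \frac{93}{25}\right)^{2} = \left(0 + \frac{93}{25}\right)^{2} = \left(\frac{93}{25}\right)^{2} = \frac{8649}{625}$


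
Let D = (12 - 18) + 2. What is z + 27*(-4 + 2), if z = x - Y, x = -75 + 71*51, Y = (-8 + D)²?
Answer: 3348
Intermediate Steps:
D = -4 (D = -6 + 2 = -4)
Y = 144 (Y = (-8 - 4)² = (-12)² = 144)
x = 3546 (x = -75 + 3621 = 3546)
z = 3402 (z = 3546 - 1*144 = 3546 - 144 = 3402)
z + 27*(-4 + 2) = 3402 + 27*(-4 + 2) = 3402 + 27*(-2) = 3402 - 54 = 3348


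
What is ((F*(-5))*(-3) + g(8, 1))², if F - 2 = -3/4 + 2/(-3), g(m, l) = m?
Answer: 4489/16 ≈ 280.56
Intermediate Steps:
F = 7/12 (F = 2 + (-3/4 + 2/(-3)) = 2 + (-3*¼ + 2*(-⅓)) = 2 + (-¾ - ⅔) = 2 - 17/12 = 7/12 ≈ 0.58333)
((F*(-5))*(-3) + g(8, 1))² = (((7/12)*(-5))*(-3) + 8)² = (-35/12*(-3) + 8)² = (35/4 + 8)² = (67/4)² = 4489/16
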